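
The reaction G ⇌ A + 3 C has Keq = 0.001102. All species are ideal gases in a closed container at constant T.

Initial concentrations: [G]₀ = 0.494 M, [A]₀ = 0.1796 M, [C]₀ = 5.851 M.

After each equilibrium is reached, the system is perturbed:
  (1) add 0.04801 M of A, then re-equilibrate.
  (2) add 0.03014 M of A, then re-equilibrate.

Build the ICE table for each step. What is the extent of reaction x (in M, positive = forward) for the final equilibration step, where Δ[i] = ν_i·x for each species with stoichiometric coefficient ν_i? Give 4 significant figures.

Q₀ = 72.82 vs Keq = 0.001102 ⇒ Q>K, reverse
Step 1:
                    G           A           C
  I             0.494      0.1796       5.851
  C            0.1796     -0.1796     -0.5388
  E            0.6736  4.9517e-06       5.312
  solve Keq expr → x = -0.1796; check Q = 0.001102
Then add 0.04801 M of A.
Step 2:
                    G           A           C
  I            0.6736     0.04801       5.312
  C           0.04801    -0.04801      -0.144
  E            0.7216  5.7606e-06       5.168
  solve Keq expr → x = -0.04801; check Q = 0.001102
Then add 0.03014 M of A.
Step 3:
                    G           A           C
  I            0.7216     0.03015       5.168
  C           0.03014    -0.03014    -0.09042
  E            0.7517  6.3275e-06       5.078
  solve Keq expr → x = -0.03014; check Q = 0.001102

x = -0.03014 M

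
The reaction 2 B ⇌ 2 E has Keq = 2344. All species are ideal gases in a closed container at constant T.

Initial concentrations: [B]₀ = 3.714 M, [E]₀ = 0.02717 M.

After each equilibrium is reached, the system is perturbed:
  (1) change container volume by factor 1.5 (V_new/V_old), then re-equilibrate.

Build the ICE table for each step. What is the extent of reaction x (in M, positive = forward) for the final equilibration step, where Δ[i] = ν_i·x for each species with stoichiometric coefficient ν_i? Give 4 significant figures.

Q₀ = 5.3517e-05 vs Keq = 2344 ⇒ Q<K, forward
Step 1:
                    B           E
  Initial       3.714     0.02717
  Change       -3.638       3.638
  Equil       0.07571       3.665
  solve Keq expr → x = 1.819; check Q = 2344
Then change container volume by factor 1.5 (V_new/V_old).
Step 2:
                    B           E
  Initial     0.05047       2.444
  Change            0           0
  Equil       0.05047       2.444
  solve Keq expr → x = 0; check Q = 2344

x = 0 M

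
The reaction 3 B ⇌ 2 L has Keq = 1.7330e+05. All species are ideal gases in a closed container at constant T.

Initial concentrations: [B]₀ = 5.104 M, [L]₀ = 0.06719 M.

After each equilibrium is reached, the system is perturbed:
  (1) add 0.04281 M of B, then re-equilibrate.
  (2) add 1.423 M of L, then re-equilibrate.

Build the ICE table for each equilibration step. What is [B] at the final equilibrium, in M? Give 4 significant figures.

Q₀ = 3.3953e-05 vs Keq = 1.7330e+05 ⇒ Q<K, forward
Step 1:
                    B           L
  I             5.104     0.06719
  C            -5.063       3.375
  E           0.04089       3.443
  solve Keq expr → x = 1.688; check Q = 1.7330e+05
Then add 0.04281 M of B.
Step 2:
                    B           L
  I            0.0837       3.443
  C          -0.04259     0.02839
  E           0.04112       3.471
  solve Keq expr → x = 0.0142; check Q = 1.7330e+05
Then add 1.423 M of L.
Step 3:
                    B           L
  I           0.04112       4.894
  C           0.01053   -0.007023
  E           0.05165       4.887
  solve Keq expr → x = -0.003511; check Q = 1.7330e+05

[B]_eq = 0.05165 M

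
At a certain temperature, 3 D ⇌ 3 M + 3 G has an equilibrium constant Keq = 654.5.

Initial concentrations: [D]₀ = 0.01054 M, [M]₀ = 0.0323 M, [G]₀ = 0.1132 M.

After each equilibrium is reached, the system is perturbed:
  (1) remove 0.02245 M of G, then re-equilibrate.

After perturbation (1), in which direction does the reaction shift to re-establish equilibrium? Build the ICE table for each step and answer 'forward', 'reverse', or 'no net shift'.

Direction: forward

Q₀ = 0.04175 vs Keq = 654.5 ⇒ Q<K, forward
Step 1:
                  D         M         G
  I         0.01054    0.0323    0.1132
  C       -0.009941  0.009941  0.009941
  E       5.9910e-04   0.04224    0.1231
  solve Keq expr → x = 0.003314; check Q = 654.5
Then remove 0.02245 M of G.
Step 2:
                  D         M         G
  I       5.9910e-04   0.04224    0.1007
  C       -1.0745e-04 1.0745e-04 1.0745e-04
  E       4.9165e-04   0.04235    0.1008
  solve Keq expr → x = 3.5817e-05; check Q = 654.5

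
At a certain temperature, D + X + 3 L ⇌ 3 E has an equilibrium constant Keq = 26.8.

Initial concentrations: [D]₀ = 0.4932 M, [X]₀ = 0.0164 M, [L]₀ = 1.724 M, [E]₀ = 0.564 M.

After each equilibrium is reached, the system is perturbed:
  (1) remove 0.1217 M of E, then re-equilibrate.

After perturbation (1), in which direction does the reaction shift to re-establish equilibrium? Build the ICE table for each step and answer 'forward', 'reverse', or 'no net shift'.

Q₀ = 4.329 vs Keq = 26.8 ⇒ Q<K, forward
Step 1:
                   D          X          L          E
  init        0.4932     0.0164      1.724      0.564
  Δ         -0.01285   -0.01285   -0.03855    0.03855
  eq          0.4803   0.003549      1.685     0.6026
  solve Keq expr → x = 0.01285; check Q = 26.8
Then remove 0.1217 M of E.
Step 2:
                   D          X          L          E
  init        0.4803   0.003549      1.685     0.4809
  Δ        -0.001665  -0.001665  -0.004996   0.004996
  eq          0.4787   0.001884       1.68     0.4858
  solve Keq expr → x = 0.001665; check Q = 26.8

Direction: forward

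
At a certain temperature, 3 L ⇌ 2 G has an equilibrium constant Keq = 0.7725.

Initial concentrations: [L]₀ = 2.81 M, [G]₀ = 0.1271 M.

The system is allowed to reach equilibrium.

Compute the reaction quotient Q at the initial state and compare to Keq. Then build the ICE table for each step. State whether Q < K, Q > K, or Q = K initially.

Q₀ = 7.2807e-04 vs Keq = 0.7725 ⇒ Q<K, forward
Step 1:
                    L           G
  Initial        2.81      0.1271
  Change       -1.589       1.059
  Equil         1.221       1.186
  solve Keq expr → x = 0.5296; check Q = 0.7725

Q₀ = 7.2807e-04; Q < K (proceeds forward)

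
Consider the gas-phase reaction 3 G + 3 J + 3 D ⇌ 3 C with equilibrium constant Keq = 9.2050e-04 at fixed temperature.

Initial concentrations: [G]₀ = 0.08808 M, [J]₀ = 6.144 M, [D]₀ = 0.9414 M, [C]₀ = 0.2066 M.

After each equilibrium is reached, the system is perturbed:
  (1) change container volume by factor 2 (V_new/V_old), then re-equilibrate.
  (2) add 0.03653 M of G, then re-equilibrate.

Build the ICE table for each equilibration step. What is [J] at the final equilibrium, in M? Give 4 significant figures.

Q₀ = 0.06669 vs Keq = 9.2050e-04 ⇒ Q>K, reverse
Step 1:
                    G           J           D           C
  Initial     0.08808       6.144      0.9414      0.2066
  Change      0.09298     0.09298     0.09298    -0.09298
  Equil        0.1811       6.237       1.034      0.1136
  solve Keq expr → x = -0.03099; check Q = 9.2050e-04
Then change container volume by factor 2 (V_new/V_old).
Step 2:
                    G           J           D           C
  Initial     0.09053       3.118      0.5172     0.05681
  Change      0.03545     0.03545     0.03545    -0.03545
  Equil         0.126       3.154      0.5526     0.02136
  solve Keq expr → x = -0.01182; check Q = 9.2050e-04
Then add 0.03653 M of G.
Step 3:
                    G           J           D           C
  Initial      0.1625       3.154      0.5526     0.02136
  Change    -0.005051   -0.005051   -0.005051    0.005051
  Equil        0.1575       3.149      0.5476     0.02641
  solve Keq expr → x = 0.001684; check Q = 9.2050e-04

[J]_eq = 3.149 M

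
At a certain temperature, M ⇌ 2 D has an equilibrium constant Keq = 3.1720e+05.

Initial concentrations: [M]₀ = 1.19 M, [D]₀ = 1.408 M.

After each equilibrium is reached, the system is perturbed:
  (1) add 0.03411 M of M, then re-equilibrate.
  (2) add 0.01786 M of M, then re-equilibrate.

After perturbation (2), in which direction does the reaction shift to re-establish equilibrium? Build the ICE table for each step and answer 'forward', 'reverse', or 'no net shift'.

Q₀ = 1.666 vs Keq = 3.1720e+05 ⇒ Q<K, forward
Step 1:
                    M           D
  Initial        1.19       1.408
  Change        -1.19        2.38
  Equil    4.5234e-05       3.788
  solve Keq expr → x = 1.19; check Q = 3.1720e+05
Then add 0.03411 M of M.
Step 2:
                    M           D
  Initial     0.03416       3.788
  Change     -0.03411     0.06822
  Equil    4.6878e-05       3.856
  solve Keq expr → x = 0.03411; check Q = 3.1720e+05
Then add 0.01786 M of M.
Step 3:
                    M           D
  Initial     0.01791       3.856
  Change     -0.01786     0.03572
  Equil    4.7750e-05       3.892
  solve Keq expr → x = 0.01786; check Q = 3.1720e+05

Direction: forward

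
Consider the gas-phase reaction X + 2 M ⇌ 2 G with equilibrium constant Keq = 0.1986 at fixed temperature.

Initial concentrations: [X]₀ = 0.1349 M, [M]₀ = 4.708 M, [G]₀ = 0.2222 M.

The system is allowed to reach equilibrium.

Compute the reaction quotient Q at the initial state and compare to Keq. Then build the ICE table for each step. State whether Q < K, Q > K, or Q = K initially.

Q₀ = 0.01651; Q < K (proceeds forward)

Q₀ = 0.01651 vs Keq = 0.1986 ⇒ Q<K, forward
Step 1:
                   X          M          G
  init        0.1349      4.708     0.2222
  Δ          -0.0936    -0.1872     0.1872
  eq          0.0413      4.521     0.4094
  solve Keq expr → x = 0.0936; check Q = 0.1986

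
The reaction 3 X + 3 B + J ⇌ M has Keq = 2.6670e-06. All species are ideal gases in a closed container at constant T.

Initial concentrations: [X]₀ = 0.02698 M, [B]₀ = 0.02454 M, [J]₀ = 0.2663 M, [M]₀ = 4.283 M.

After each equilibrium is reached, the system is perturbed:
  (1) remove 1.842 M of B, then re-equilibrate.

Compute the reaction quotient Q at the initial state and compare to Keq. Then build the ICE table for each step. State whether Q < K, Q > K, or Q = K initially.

Q₀ = 5.5415e+10; Q > K (proceeds reverse)

Q₀ = 5.5415e+10 vs Keq = 2.6670e-06 ⇒ Q>K, reverse
Step 1:
                    X           B           J           M
  init        0.02698     0.02454      0.2663       4.283
  Δ             7.761       7.761       2.587      -2.587
  eq            7.788       7.785       2.853       1.696
  solve Keq expr → x = -2.587; check Q = 2.6670e-06
Then remove 1.842 M of B.
Step 2:
                    X           B           J           M
  init          7.788       5.943       2.853       1.696
  Δ            0.6922      0.6922      0.2307     -0.2307
  eq             8.48       6.636       3.084       1.465
  solve Keq expr → x = -0.2307; check Q = 2.6670e-06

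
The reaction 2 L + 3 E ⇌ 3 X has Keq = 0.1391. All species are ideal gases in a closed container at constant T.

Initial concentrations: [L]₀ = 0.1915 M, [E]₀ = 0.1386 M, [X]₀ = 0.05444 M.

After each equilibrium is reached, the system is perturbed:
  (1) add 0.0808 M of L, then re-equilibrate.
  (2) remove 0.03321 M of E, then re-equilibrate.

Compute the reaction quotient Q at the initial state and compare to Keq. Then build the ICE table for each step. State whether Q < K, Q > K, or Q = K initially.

Q₀ = 1.652 vs Keq = 0.1391 ⇒ Q>K, reverse
Step 1:
                  L         E         X
  I          0.1915    0.1386   0.05444
  C         0.01649   0.02473  -0.02473
  E           0.208    0.1633   0.02971
  solve Keq expr → x = -0.008244; check Q = 0.1391
Then add 0.0808 M of L.
Step 2:
                  L         E         X
  I          0.2888    0.1633   0.02971
  C        -0.00378 -0.005671  0.005671
  E           0.285    0.1577   0.03538
  solve Keq expr → x = 0.00189; check Q = 0.1391
Then remove 0.03321 M of E.
Step 3:
                  L         E         X
  I           0.285    0.1245   0.03538
  C        0.003912  0.005868 -0.005868
  E          0.2889    0.1303   0.02951
  solve Keq expr → x = -0.001956; check Q = 0.1391

Q₀ = 1.652; Q > K (proceeds reverse)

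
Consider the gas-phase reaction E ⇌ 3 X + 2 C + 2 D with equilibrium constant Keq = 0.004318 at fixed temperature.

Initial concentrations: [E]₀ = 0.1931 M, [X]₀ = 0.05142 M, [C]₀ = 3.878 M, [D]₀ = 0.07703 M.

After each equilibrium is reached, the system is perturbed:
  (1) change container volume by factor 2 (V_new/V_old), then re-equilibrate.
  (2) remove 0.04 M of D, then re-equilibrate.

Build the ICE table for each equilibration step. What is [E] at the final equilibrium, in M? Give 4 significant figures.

Q₀ = 6.2827e-05 vs Keq = 0.004318 ⇒ Q<K, forward
Step 1:
                   E          X          C          D
  init        0.1931    0.05142      3.878    0.07703
  Δ         -0.02846    0.08537    0.05691    0.05691
  eq          0.1646     0.1368      3.935     0.1339
  solve Keq expr → x = 0.02846; check Q = 0.004318
Then change container volume by factor 2 (V_new/V_old).
Step 2:
                   E          X          C          D
  init       0.08232    0.06839      1.967    0.06697
  Δ         -0.02861    0.08583    0.05722    0.05722
  eq         0.05371     0.1542      2.025     0.1242
  solve Keq expr → x = 0.02861; check Q = 0.004318
Then remove 0.04 M of D.
Step 3:
                   E          X          C          D
  init       0.05371     0.1542      2.025    0.08419
  Δ        -0.006425    0.01928    0.01285    0.01285
  eq         0.04729     0.1735      2.038    0.09704
  solve Keq expr → x = 0.006425; check Q = 0.004318

[E]_eq = 0.04729 M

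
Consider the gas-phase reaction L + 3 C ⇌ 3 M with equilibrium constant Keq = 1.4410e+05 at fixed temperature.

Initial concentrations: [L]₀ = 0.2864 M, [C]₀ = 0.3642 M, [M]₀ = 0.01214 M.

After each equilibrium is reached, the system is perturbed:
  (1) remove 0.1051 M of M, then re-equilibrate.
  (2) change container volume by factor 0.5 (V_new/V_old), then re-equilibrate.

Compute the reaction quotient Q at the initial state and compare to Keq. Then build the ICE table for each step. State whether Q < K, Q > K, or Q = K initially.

Q₀ = 1.2932e-04; Q < K (proceeds forward)

Q₀ = 1.2932e-04 vs Keq = 1.4410e+05 ⇒ Q<K, forward
Step 1:
                    L           C           M
  init         0.2864      0.3642     0.01214
  Δ           -0.1172     -0.3517      0.3517
  eq           0.1692     0.01255      0.3638
  solve Keq expr → x = 0.1172; check Q = 1.4410e+05
Then remove 0.1051 M of M.
Step 2:
                    L           C           M
  init         0.1692     0.01255      0.2587
  Δ         -0.001161   -0.003484    0.003484
  eq            0.168    0.009063      0.2622
  solve Keq expr → x = 0.001161; check Q = 1.4410e+05
Then change container volume by factor 0.5 (V_new/V_old).
Step 3:
                    L           C           M
  init          0.336     0.01813      0.5244
  Δ         -0.001207   -0.003622    0.003622
  eq           0.3348      0.0145       0.528
  solve Keq expr → x = 0.001207; check Q = 1.4410e+05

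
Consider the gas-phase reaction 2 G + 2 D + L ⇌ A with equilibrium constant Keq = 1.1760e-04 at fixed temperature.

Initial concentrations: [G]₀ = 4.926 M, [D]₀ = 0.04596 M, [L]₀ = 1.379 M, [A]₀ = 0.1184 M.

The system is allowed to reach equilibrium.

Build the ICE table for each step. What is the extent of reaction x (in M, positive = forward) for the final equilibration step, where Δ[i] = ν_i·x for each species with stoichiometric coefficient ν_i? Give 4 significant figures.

x = -0.118 M

Q₀ = 1.675 vs Keq = 1.1760e-04 ⇒ Q>K, reverse
Step 1:
                   G          D          L          A
  I            4.926    0.04596      1.379     0.1184
  C           0.2361     0.2361      0.118     -0.118
  E            5.162      0.282      1.497 3.7310e-04
  solve Keq expr → x = -0.118; check Q = 1.1760e-04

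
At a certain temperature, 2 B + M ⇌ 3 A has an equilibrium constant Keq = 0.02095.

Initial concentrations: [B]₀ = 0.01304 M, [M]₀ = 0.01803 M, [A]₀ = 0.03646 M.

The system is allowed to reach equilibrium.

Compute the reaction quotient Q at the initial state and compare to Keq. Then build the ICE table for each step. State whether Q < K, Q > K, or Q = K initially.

Q₀ = 15.81 vs Keq = 0.02095 ⇒ Q>K, reverse
Step 1:
                   B          M          A
  init       0.01304    0.01803    0.03646
  Δ          0.01875   0.009373   -0.02812
  eq         0.03179     0.0274    0.00834
  solve Keq expr → x = -0.009373; check Q = 0.02095

Q₀ = 15.81; Q > K (proceeds reverse)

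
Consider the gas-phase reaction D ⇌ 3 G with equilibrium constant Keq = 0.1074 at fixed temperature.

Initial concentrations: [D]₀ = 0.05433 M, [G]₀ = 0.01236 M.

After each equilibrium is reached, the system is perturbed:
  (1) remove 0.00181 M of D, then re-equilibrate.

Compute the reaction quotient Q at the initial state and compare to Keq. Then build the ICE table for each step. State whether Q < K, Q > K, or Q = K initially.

Q₀ = 3.4755e-05; Q < K (proceeds forward)

Q₀ = 3.4755e-05 vs Keq = 0.1074 ⇒ Q<K, forward
Step 1:
                  D         G
  Initial   0.05433   0.01236
  Change   -0.03693    0.1108
  Equil      0.0174    0.1232
  solve Keq expr → x = 0.03693; check Q = 0.1074
Then remove 0.00181 M of D.
Step 2:
                  D         G
  Initial   0.01559    0.1232
  Change  8.0574e-04 -0.002417
  Equil     0.01639    0.1207
  solve Keq expr → x = -8.0574e-04; check Q = 0.1074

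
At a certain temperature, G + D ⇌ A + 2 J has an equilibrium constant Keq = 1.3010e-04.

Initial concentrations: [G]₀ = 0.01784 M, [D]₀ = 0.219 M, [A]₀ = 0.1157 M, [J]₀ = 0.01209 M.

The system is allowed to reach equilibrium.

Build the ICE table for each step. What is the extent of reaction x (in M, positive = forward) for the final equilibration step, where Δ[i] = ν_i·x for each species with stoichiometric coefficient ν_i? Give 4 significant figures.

x = -0.004825 M

Q₀ = 0.004329 vs Keq = 1.3010e-04 ⇒ Q>K, reverse
Step 1:
                    G           D           A           J
  Initial     0.01784       0.219      0.1157     0.01209
  Change     0.004825    0.004825   -0.004825    -0.00965
  Equil       0.02267      0.2238      0.1109     0.00244
  solve Keq expr → x = -0.004825; check Q = 1.3010e-04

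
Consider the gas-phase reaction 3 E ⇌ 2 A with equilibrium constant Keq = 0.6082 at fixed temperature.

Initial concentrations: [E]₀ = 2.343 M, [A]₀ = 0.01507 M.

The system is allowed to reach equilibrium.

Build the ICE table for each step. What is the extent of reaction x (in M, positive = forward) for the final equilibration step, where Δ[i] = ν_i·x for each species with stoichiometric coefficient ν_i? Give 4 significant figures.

x = 0.4242 M

Q₀ = 1.7657e-05 vs Keq = 0.6082 ⇒ Q<K, forward
Step 1:
                   E          A
  Initial      2.343    0.01507
  Change      -1.273     0.8485
  Equil         1.07     0.8635
  solve Keq expr → x = 0.4242; check Q = 0.6082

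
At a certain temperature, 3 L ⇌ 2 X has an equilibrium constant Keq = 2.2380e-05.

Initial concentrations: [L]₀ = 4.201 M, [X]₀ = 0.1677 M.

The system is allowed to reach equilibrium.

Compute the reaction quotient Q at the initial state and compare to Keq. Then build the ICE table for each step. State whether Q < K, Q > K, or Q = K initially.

Q₀ = 3.7932e-04 vs Keq = 2.2380e-05 ⇒ Q>K, reverse
Step 1:
                   L          X
  init         4.201     0.1677
  Δ           0.1863    -0.1242
  eq           4.387    0.04347
  solve Keq expr → x = -0.06211; check Q = 2.2380e-05

Q₀ = 3.7932e-04; Q > K (proceeds reverse)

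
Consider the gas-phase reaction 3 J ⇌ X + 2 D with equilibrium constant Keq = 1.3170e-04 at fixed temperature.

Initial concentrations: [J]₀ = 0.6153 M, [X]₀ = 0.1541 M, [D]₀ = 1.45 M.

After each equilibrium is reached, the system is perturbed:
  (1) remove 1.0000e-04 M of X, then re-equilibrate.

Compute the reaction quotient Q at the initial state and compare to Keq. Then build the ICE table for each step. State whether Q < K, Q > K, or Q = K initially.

Q₀ = 1.391 vs Keq = 1.3170e-04 ⇒ Q>K, reverse
Step 1:
                   J          X          D
  Initial     0.6153     0.1541       1.45
  Change      0.4619     -0.154    -0.3079
  Equil        1.077 1.2622e-04      1.142
  solve Keq expr → x = -0.154; check Q = 1.3170e-04
Then remove 1.0000e-04 M of X.
Step 2:
                   J          X          D
  Initial      1.077 2.6220e-05      1.142
  Change  -2.9955e-04 9.9851e-05 1.9970e-04
  Equil        1.077 1.2607e-04      1.142
  solve Keq expr → x = 9.9851e-05; check Q = 1.3170e-04

Q₀ = 1.391; Q > K (proceeds reverse)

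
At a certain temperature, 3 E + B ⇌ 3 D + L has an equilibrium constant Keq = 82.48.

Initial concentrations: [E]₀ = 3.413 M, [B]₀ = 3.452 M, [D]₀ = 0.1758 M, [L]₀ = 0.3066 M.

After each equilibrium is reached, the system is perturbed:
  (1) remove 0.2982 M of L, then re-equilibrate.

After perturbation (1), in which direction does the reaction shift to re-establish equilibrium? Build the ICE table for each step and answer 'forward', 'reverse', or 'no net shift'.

Q₀ = 1.2138e-05 vs Keq = 82.48 ⇒ Q<K, forward
Step 1:
                  E         B         D         L
  init        3.413     3.452    0.1758    0.3066
  Δ          -2.858   -0.9528     2.858    0.9528
  eq         0.5547     2.499     3.034     1.259
  solve Keq expr → x = 0.9528; check Q = 82.48
Then remove 0.2982 M of L.
Step 2:
                  E         B         D         L
  init       0.5547     2.499     3.034    0.9612
  Δ        -0.03825  -0.01275   0.03825   0.01275
  eq         0.5164     2.486     3.072    0.9739
  solve Keq expr → x = 0.01275; check Q = 82.48

Direction: forward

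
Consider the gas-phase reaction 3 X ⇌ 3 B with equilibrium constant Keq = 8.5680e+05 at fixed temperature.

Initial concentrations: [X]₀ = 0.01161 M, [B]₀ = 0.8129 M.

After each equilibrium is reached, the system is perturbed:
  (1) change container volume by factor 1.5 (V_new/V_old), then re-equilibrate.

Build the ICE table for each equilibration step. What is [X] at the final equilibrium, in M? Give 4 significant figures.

[X]_eq = 0.005727 M

Q₀ = 3.4325e+05 vs Keq = 8.5680e+05 ⇒ Q<K, forward
Step 1:
                    X           B
  I           0.01161      0.8129
  C         -0.003019    0.003019
  E          0.008591      0.8159
  solve Keq expr → x = 0.001006; check Q = 8.5680e+05
Then change container volume by factor 1.5 (V_new/V_old).
Step 2:
                    X           B
  I          0.005727      0.5439
  C                 0           0
  E          0.005727      0.5439
  solve Keq expr → x = 0; check Q = 8.5680e+05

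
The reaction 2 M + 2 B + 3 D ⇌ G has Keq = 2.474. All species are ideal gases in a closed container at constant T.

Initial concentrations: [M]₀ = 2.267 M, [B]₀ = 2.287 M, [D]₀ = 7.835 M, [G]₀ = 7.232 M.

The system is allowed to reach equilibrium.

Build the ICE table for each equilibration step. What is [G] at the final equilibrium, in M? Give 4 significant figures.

Q₀ = 5.5938e-04 vs Keq = 2.474 ⇒ Q<K, forward
Step 1:
                    M           B           D           G
  init          2.267       2.287       7.835       7.232
  Δ            -1.875      -1.875      -2.813      0.9375
  eq           0.3919      0.4119       5.022        8.17
  solve Keq expr → x = 0.9375; check Q = 2.474

[G]_eq = 8.17 M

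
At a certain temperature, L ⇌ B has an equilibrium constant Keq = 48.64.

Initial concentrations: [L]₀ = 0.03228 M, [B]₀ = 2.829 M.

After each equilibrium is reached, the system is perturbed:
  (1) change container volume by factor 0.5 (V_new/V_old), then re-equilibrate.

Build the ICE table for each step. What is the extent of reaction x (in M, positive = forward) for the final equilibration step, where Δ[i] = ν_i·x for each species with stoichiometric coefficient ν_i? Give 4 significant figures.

Q₀ = 87.64 vs Keq = 48.64 ⇒ Q>K, reverse
Step 1:
                  L         B
  I         0.03228     2.829
  C         0.02536  -0.02536
  E         0.05764     2.804
  solve Keq expr → x = -0.02536; check Q = 48.64
Then change container volume by factor 0.5 (V_new/V_old).
Step 2:
                  L         B
  I          0.1153     5.607
  C               0         0
  E          0.1153     5.607
  solve Keq expr → x = 0; check Q = 48.64

x = 0 M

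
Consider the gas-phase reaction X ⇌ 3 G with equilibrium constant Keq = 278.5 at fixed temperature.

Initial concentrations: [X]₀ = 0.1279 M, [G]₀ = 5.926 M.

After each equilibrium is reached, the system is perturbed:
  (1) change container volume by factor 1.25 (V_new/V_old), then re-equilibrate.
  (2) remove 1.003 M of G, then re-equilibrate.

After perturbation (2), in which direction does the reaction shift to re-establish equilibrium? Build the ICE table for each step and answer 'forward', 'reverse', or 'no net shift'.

Q₀ = 1627 vs Keq = 278.5 ⇒ Q>K, reverse
Step 1:
                    X           G
  I            0.1279       5.926
  C            0.3155     -0.9464
  E            0.4434        4.98
  solve Keq expr → x = -0.3155; check Q = 278.5
Then change container volume by factor 1.25 (V_new/V_old).
Step 2:
                    X           G
  I            0.3547       3.984
  C          -0.08262      0.2479
  E            0.2721       4.232
  solve Keq expr → x = 0.08262; check Q = 278.5
Then remove 1.003 M of G.
Step 3:
                    X           G
  I            0.2721       3.229
  C           -0.1102      0.3306
  E            0.1619       3.559
  solve Keq expr → x = 0.1102; check Q = 278.5

Direction: forward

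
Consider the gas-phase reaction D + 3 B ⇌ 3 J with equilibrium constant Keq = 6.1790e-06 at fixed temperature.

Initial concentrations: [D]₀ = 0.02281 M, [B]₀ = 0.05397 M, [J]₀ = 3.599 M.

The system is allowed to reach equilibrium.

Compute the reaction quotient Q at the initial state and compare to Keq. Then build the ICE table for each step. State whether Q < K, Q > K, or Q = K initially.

Q₀ = 1.3001e+07 vs Keq = 6.1790e-06 ⇒ Q>K, reverse
Step 1:
                   D          B          J
  Initial    0.02281    0.05397      3.599
  Change       1.176      3.529     -3.529
  Equil        1.199      3.583    0.06985
  solve Keq expr → x = -1.176; check Q = 6.1790e-06

Q₀ = 1.3001e+07; Q > K (proceeds reverse)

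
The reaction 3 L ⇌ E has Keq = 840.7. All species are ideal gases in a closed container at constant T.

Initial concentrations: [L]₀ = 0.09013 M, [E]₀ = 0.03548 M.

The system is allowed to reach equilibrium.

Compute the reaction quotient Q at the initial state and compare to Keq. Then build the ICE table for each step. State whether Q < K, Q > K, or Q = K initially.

Q₀ = 48.46; Q < K (proceeds forward)

Q₀ = 48.46 vs Keq = 840.7 ⇒ Q<K, forward
Step 1:
                  L         E
  Initial   0.09013   0.03548
  Change    -0.0505   0.01683
  Equil     0.03963   0.05231
  solve Keq expr → x = 0.01683; check Q = 840.7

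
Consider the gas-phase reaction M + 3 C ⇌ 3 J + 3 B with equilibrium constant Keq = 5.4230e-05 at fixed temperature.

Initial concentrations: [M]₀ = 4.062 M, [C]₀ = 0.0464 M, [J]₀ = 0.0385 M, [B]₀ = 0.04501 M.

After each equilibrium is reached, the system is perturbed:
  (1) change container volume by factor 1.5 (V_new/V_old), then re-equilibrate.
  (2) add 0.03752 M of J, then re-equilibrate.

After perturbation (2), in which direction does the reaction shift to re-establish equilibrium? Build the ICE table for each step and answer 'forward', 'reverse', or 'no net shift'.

Q₀ = 1.2824e-05 vs Keq = 5.4230e-05 ⇒ Q<K, forward
Step 1:
                    M           C           J           B
  I             4.062      0.0464      0.0385     0.04501
  C          -0.00236    -0.00708     0.00708     0.00708
  E              4.06     0.03932     0.04558     0.05209
  solve Keq expr → x = 0.00236; check Q = 5.4230e-05
Then change container volume by factor 1.5 (V_new/V_old).
Step 2:
                    M           C           J           B
  I             2.706     0.02621     0.03039     0.03473
  C       -9.0501e-04   -0.002715    0.002715    0.002715
  E             2.706      0.0235      0.0331     0.03744
  solve Keq expr → x = 9.0501e-04; check Q = 5.4230e-05
Then add 0.03752 M of J.
Step 3:
                    M           C           J           B
  I             2.706      0.0235     0.07062     0.03744
  C          0.003089    0.009266   -0.009266   -0.009266
  E             2.709     0.03276     0.06136     0.02818
  solve Keq expr → x = -0.003089; check Q = 5.4230e-05

Direction: reverse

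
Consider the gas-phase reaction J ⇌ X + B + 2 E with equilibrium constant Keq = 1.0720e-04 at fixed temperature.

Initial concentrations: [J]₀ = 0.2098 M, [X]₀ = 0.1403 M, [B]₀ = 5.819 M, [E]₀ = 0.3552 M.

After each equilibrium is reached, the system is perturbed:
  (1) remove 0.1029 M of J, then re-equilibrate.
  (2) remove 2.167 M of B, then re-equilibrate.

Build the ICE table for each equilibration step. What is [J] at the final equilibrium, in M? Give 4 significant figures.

[J]_eq = 0.2459 M

Q₀ = 0.491 vs Keq = 1.0720e-04 ⇒ Q>K, reverse
Step 1:
                  J         X         B         E
  I          0.2098    0.1403     5.819    0.3552
  C          0.1392   -0.1392   -0.1392   -0.2784
  E           0.349  0.001116      5.68   0.07683
  solve Keq expr → x = -0.1392; check Q = 1.0720e-04
Then remove 0.1029 M of J.
Step 2:
                  J         X         B         E
  I          0.2461  0.001116      5.68   0.07683
  C       3.1487e-04 -3.1487e-04 -3.1487e-04 -6.2975e-04
  E          0.2464 8.0093e-04      5.68    0.0762
  solve Keq expr → x = -3.1487e-04; check Q = 1.0720e-04
Then remove 2.167 M of B.
Step 3:
                  J         X         B         E
  I          0.2464 8.0093e-04     3.513    0.0762
  C       -4.6083e-04 4.6083e-04 4.6083e-04 9.2165e-04
  E          0.2459  0.001262     3.513   0.07712
  solve Keq expr → x = 4.6083e-04; check Q = 1.0720e-04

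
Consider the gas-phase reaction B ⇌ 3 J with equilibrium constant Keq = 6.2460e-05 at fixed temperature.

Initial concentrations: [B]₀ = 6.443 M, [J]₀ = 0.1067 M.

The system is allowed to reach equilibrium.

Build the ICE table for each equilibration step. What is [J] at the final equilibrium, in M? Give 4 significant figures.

Q₀ = 1.8854e-04 vs Keq = 6.2460e-05 ⇒ Q>K, reverse
Step 1:
                    B           J
  init          6.443      0.1067
  Δ           0.01094    -0.03283
  eq            6.454     0.07387
  solve Keq expr → x = -0.01094; check Q = 6.2460e-05

[J]_eq = 0.07387 M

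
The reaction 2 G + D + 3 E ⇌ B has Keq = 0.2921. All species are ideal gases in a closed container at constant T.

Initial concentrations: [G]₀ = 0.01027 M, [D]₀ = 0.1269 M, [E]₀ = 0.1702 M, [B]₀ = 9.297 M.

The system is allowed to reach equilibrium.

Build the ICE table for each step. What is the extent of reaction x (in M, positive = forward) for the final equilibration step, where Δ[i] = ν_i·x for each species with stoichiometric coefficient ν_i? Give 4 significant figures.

Q₀ = 1.4088e+08 vs Keq = 0.2921 ⇒ Q>K, reverse
Step 1:
                  G         D         E         B
  init      0.01027    0.1269    0.1702     9.297
  Δ           1.508    0.7541     2.262   -0.7541
  eq          1.519     0.881     2.433     8.543
  solve Keq expr → x = -0.7541; check Q = 0.2921

x = -0.7541 M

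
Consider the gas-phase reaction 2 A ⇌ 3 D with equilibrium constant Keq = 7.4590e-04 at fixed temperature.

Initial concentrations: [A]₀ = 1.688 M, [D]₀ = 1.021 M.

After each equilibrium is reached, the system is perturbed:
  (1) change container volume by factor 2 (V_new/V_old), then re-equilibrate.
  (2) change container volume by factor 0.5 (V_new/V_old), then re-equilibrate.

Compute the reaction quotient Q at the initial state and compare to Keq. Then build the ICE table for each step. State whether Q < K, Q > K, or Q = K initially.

Q₀ = 0.3735 vs Keq = 7.4590e-04 ⇒ Q>K, reverse
Step 1:
                    A           D
  Initial       1.688       1.021
  Change       0.5764     -0.8646
  Equil         2.264      0.1564
  solve Keq expr → x = -0.2882; check Q = 7.4590e-04
Then change container volume by factor 2 (V_new/V_old).
Step 2:
                    A           D
  Initial       1.132     0.07819
  Change     -0.01304     0.01957
  Equil         1.119     0.09776
  solve Keq expr → x = 0.006522; check Q = 7.4590e-04
Then change container volume by factor 0.5 (V_new/V_old).
Step 3:
                    A           D
  Initial       2.238      0.1955
  Change      0.02609    -0.03913
  Equil         2.264      0.1564
  solve Keq expr → x = -0.01304; check Q = 7.4590e-04

Q₀ = 0.3735; Q > K (proceeds reverse)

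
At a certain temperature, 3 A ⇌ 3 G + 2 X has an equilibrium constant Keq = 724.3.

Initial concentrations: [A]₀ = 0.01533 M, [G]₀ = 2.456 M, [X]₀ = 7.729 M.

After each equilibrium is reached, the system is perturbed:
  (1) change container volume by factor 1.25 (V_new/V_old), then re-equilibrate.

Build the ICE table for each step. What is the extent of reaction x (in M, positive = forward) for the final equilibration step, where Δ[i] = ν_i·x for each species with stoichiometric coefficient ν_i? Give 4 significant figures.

Q₀ = 2.4564e+08 vs Keq = 724.3 ⇒ Q>K, reverse
Step 1:
                   A          G          X
  init       0.01533      2.456      7.729
  Δ           0.7123    -0.7123    -0.4749
  eq          0.7276      1.744      7.254
  solve Keq expr → x = -0.2374; check Q = 724.3
Then change container volume by factor 1.25 (V_new/V_old).
Step 2:
                   A          G          X
  init        0.5821      1.395      5.803
  Δ         -0.05749    0.05749    0.03833
  eq          0.5246      1.452      5.842
  solve Keq expr → x = 0.01916; check Q = 724.3

x = 0.01916 M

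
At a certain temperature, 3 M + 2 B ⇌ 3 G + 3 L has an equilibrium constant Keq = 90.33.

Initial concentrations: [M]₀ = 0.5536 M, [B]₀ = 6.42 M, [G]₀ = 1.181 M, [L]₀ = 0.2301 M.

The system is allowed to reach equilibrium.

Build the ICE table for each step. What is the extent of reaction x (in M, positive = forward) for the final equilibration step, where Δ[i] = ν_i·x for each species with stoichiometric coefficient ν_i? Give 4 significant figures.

Q₀ = 0.00287 vs Keq = 90.33 ⇒ Q<K, forward
Step 1:
                    M           B           G           L
  I            0.5536        6.42       1.181      0.2301
  C           -0.4756     -0.3171      0.4756      0.4756
  E           0.07802       6.103       1.657      0.7057
  solve Keq expr → x = 0.1585; check Q = 90.33

x = 0.1585 M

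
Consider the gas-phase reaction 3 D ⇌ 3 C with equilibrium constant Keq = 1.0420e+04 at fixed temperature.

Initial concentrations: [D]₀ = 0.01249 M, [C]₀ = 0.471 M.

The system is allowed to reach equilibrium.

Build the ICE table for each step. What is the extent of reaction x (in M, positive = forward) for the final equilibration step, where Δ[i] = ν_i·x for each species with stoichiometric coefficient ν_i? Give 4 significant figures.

Q₀ = 5.3626e+04 vs Keq = 1.0420e+04 ⇒ Q>K, reverse
Step 1:
                    D           C
  I           0.01249       0.471
  C          0.008677   -0.008677
  E           0.02117      0.4623
  solve Keq expr → x = -0.002892; check Q = 1.0420e+04

x = -0.002892 M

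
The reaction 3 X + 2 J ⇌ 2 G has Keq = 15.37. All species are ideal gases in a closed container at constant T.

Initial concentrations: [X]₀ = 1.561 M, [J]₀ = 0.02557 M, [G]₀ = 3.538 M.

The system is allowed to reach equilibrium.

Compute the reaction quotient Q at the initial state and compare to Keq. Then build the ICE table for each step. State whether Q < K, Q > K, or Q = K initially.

Q₀ = 5033; Q > K (proceeds reverse)

Q₀ = 5033 vs Keq = 15.37 ⇒ Q>K, reverse
Step 1:
                  X         J         G
  init        1.561   0.02557     3.538
  Δ          0.4121    0.2747   -0.2747
  eq          1.973    0.3003     3.263
  solve Keq expr → x = -0.1374; check Q = 15.37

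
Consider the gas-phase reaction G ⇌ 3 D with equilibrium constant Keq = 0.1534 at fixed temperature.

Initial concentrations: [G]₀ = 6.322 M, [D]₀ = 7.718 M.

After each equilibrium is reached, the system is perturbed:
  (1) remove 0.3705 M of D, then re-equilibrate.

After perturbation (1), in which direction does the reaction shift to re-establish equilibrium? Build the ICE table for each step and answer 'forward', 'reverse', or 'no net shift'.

Q₀ = 72.72 vs Keq = 0.1534 ⇒ Q>K, reverse
Step 1:
                    G           D
  init          6.322       7.718
  Δ             2.208      -6.624
  eq             8.53       1.094
  solve Keq expr → x = -2.208; check Q = 0.1534
Then remove 0.3705 M of D.
Step 2:
                    G           D
  init           8.53      0.7233
  Δ           -0.1218      0.3653
  eq            8.408       1.089
  solve Keq expr → x = 0.1218; check Q = 0.1534

Direction: forward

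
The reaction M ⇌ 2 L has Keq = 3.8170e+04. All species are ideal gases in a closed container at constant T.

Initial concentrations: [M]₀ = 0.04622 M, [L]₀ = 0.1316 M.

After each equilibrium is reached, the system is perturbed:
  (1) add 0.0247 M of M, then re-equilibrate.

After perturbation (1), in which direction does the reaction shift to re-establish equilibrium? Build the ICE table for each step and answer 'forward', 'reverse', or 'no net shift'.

Q₀ = 0.3747 vs Keq = 3.8170e+04 ⇒ Q<K, forward
Step 1:
                   M          L
  init       0.04622     0.1316
  Δ         -0.04622    0.09244
  eq      1.3150e-06      0.224
  solve Keq expr → x = 0.04622; check Q = 3.8170e+04
Then add 0.0247 M of M.
Step 2:
                   M          L
  init        0.0247      0.224
  Δ          -0.0247     0.0494
  eq      1.9588e-06     0.2734
  solve Keq expr → x = 0.0247; check Q = 3.8170e+04

Direction: forward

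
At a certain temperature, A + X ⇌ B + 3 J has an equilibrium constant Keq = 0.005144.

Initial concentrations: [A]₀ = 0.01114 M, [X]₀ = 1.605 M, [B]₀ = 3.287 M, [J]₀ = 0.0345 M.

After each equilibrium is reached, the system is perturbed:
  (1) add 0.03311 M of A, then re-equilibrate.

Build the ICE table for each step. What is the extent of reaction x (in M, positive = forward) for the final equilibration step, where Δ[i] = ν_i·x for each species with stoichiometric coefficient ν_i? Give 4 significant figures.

x = 0.005072 M

Q₀ = 0.007549 vs Keq = 0.005144 ⇒ Q>K, reverse
Step 1:
                    A           X           B           J
  Initial     0.01114       1.605       3.287      0.0345
  Change     0.001064    0.001064   -0.001064   -0.003193
  Equil        0.0122       1.606       3.286     0.03131
  solve Keq expr → x = -0.001064; check Q = 0.005144
Then add 0.03311 M of A.
Step 2:
                    A           X           B           J
  Initial     0.04531       1.606       3.286     0.03131
  Change    -0.005072   -0.005072    0.005072     0.01522
  Equil       0.04024       1.601       3.291     0.04652
  solve Keq expr → x = 0.005072; check Q = 0.005144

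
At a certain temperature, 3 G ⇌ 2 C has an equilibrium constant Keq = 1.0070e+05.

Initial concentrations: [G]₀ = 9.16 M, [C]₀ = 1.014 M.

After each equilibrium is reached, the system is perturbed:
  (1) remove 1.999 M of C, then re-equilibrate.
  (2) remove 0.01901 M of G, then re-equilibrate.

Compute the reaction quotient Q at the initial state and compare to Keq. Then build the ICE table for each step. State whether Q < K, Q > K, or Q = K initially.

Q₀ = 0.001338 vs Keq = 1.0070e+05 ⇒ Q<K, forward
Step 1:
                  G         C
  init         9.16     1.014
  Δ          -9.081     6.054
  eq        0.07916     7.068
  solve Keq expr → x = 3.027; check Q = 1.0070e+05
Then remove 1.999 M of C.
Step 2:
                  G         C
  init      0.07916     5.069
  Δ        -0.01565   0.01043
  eq        0.06351     5.079
  solve Keq expr → x = 0.005216; check Q = 1.0070e+05
Then remove 0.01901 M of G.
Step 3:
                  G         C
  init       0.0445     5.079
  Δ          0.0189   -0.0126
  eq        0.06341     5.067
  solve Keq expr → x = -0.006302; check Q = 1.0070e+05

Q₀ = 0.001338; Q < K (proceeds forward)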